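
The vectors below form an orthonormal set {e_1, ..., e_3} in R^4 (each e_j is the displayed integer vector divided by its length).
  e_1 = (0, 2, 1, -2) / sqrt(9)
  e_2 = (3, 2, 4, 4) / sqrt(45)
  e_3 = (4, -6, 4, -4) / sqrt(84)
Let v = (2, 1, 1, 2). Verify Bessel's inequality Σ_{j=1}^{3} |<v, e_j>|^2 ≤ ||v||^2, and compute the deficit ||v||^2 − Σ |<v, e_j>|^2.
Σ |<v, e_j>|^2 = 190/21; ||v||^2 = 10; deficit = 20/21

Write each e_j = u_j / sqrt(<u_j, u_j>) where u_j is the displayed integer vector. Then <v, e_j> = <v, u_j> / sqrt(<u_j, u_j>), so |<v, e_j>|^2 = <v, u_j>^2 / <u_j, u_j>.
Coefficients: <v, e_1> = -1/sqrt(9), <v, e_2> = 20/sqrt(45), <v, e_3> = -2/sqrt(84).
Square and sum: Σ |<v, e_j>|^2 = 190/21.
Compute ||v||^2 = v·v = 10.
Deficit = 10 − 190/21 = 20/21 ≥ 0, confirming Bessel's inequality. (The deficit equals ||v − Σ <v,e_j> e_j||^2, the squared distance from v to span{e_j}.)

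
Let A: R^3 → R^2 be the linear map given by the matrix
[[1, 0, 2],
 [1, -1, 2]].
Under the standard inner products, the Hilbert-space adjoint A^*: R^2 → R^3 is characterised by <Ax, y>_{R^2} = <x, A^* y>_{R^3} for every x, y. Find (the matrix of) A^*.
A^* = A^T =
[[1, 1],
 [0, -1],
 [2, 2]]

For real matrices with standard dot products, the defining identity <Ax, y> = <x, A^* y> gives (Ax)^T y = x^T (A^*) y, i.e. x^T A^T y = x^T (A^*) y. Since this holds for all x, y, we must have A^* = A^T. Therefore
A^* =
[[1, 1],
 [0, -1],
 [2, 2]].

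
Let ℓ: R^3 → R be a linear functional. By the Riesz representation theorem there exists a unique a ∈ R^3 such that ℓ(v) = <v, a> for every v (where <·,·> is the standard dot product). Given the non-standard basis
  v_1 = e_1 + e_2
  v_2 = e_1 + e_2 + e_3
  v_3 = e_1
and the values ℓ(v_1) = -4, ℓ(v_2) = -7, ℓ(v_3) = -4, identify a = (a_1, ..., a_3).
a = (-4, 0, -3)

Write a = (a_1, ..., a_3) in the standard basis. For each basis vector v_i, ℓ(v_i) = <v_i, a> is a linear equation in the a_j's. Collect the n equations into a matrix system V a = ℓ, where row i of V is v_i (expressed in the standard basis). Since V is invertible (lower-triangular with 1s on the diagonal, up to permutation), solve by back-substitution:
  V =
[[1, 1, 0],
 [1, 1, 1],
 [1, 0, 0]]
  V a = (-4, -7, -4)
Solving gives a = (-4, 0, -3).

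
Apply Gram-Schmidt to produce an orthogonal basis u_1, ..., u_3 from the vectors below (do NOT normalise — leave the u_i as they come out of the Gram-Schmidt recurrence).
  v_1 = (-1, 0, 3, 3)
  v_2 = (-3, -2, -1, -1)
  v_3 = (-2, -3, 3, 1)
Orthogonal basis:
  u_1 = (-1, 0, 3, 3)
  u_2 = (-60/19, -2, -10/19, -10/19)
  u_3 = (22/23, -110/69, 80/69, -58/69)

Apply the Gram-Schmidt recurrence
  u_1 = v_1
  u_i = v_i − Σ_{j<i} ((v_i · u_j) / (u_j · u_j)) · u_j.

Step by step this gives:
  u_1 = (-1, 0, 3, 3)
  u_2 = (-60/19, -2, -10/19, -10/19)
  u_3 = (22/23, -110/69, 80/69, -58/69)

Orthogonality check:
  u_2 · u_1 = 0 (should be 0)
  u_3 · u_1 = 0 (should be 0)
  u_3 · u_2 = 0 (should be 0)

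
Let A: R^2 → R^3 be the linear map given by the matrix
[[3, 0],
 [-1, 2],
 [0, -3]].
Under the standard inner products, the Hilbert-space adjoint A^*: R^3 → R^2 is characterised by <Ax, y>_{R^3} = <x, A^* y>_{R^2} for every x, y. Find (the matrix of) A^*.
A^* = A^T =
[[3, -1, 0],
 [0, 2, -3]]

For real matrices with standard dot products, the defining identity <Ax, y> = <x, A^* y> gives (Ax)^T y = x^T (A^*) y, i.e. x^T A^T y = x^T (A^*) y. Since this holds for all x, y, we must have A^* = A^T. Therefore
A^* =
[[3, -1, 0],
 [0, 2, -3]].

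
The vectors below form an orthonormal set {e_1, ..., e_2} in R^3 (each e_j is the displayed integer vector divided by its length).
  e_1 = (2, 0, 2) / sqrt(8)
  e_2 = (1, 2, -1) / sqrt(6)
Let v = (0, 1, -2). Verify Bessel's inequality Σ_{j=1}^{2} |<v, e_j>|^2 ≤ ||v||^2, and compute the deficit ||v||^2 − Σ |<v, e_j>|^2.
Σ |<v, e_j>|^2 = 14/3; ||v||^2 = 5; deficit = 1/3

Write each e_j = u_j / sqrt(<u_j, u_j>) where u_j is the displayed integer vector. Then <v, e_j> = <v, u_j> / sqrt(<u_j, u_j>), so |<v, e_j>|^2 = <v, u_j>^2 / <u_j, u_j>.
Coefficients: <v, e_1> = -4/sqrt(8), <v, e_2> = 4/sqrt(6).
Square and sum: Σ |<v, e_j>|^2 = 14/3.
Compute ||v||^2 = v·v = 5.
Deficit = 5 − 14/3 = 1/3 ≥ 0, confirming Bessel's inequality. (The deficit equals ||v − Σ <v,e_j> e_j||^2, the squared distance from v to span{e_j}.)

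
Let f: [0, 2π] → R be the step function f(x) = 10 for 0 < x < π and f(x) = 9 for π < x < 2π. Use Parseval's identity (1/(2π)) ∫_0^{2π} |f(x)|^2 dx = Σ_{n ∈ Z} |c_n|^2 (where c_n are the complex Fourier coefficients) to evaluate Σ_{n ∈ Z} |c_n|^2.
Σ |c_n|^2 = 181/2

Parseval equates the L^2 energy of f (normalised by 1/(2π)) with the ℓ^2 sum of its Fourier coefficients: (1/(2π)) ∫_0^{2π} |f|^2 = Σ |c_n|^2.
Compute the left side: (1/(2π)) [∫_0^π 10^2 dx + ∫_π^{2π} 9^2 dx] = (1/(2π)) · (100π + 81π) = (100 + 81)/2 = 181/2.
So Σ_{n ∈ Z} |c_n|^2 = 181/2.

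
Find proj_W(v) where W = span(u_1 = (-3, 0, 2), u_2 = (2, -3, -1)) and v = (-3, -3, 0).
proj_W(v) = (-114/59, -333/118, 189/118)

Set up U = [u_1 | ... | u_2] ∈ R^(3×2). The projector onto W = col(U) is P = U (U^T U)^(-1) U^T.
Compute U^T U =
  [13, -8]
  [-8, 14],
and U^T v = (9, 3).
Solve U^T U · c = U^T v for the coefficients: c = (75/59, 111/118). The projection is proj_W(v) = U c.
Check: (v - proj_W(v)) · u_1 = 0  (should be 0).
Check: (v - proj_W(v)) · u_2 = 0  (should be 0).
Result: proj_W(v) = (-114/59, -333/118, 189/118).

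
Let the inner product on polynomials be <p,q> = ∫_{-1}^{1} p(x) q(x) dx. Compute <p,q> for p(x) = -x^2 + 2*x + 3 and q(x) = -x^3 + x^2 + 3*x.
<p,q> = 24/5

Expand the product: p(x)·q(x) = x^5 - 3*x^4 - 4*x^3 + 9*x^2 + 9*x.
∫_{-1}^{1} of each monomial x^k gives [2/(k+1) if k even, 0 if k odd]. Integrating term-by-term (or equivalently evaluating the antiderivative F(x) = x^6/6 - 3*x^5/5 - x^4 + 3*x^3 + 9*x^2/2 at the endpoints):
  F(1) − F(−1) = 91/15 − (19/15) = 24/5.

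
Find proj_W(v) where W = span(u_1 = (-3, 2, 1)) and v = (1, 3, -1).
proj_W(v) = (-3/7, 2/7, 1/7)

Set up U = [u_1 | ... | u_1] ∈ R^(3×1). The projector onto W = col(U) is P = U (U^T U)^(-1) U^T.
Compute U^T U =
  [14],
and U^T v = (2).
Solve U^T U · c = U^T v for the coefficients: c = (1/7). The projection is proj_W(v) = U c.
Check: (v - proj_W(v)) · u_1 = 0  (should be 0).
Result: proj_W(v) = (-3/7, 2/7, 1/7).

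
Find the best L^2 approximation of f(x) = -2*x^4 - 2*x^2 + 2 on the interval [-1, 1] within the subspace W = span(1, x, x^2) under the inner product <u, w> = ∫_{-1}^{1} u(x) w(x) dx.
g(x) = 76/35 - 26*x^2/7

The best approximation g ∈ W is the orthogonal projection of f onto W. Writing g = a_0 + a_1 x + a_2 x^2, the coefficients solve the normal equations G · a = b where
  G_{ij} = <φ_i, φ_j> and b_i = <f, φ_i>, with φ_0 = 1, φ_1 = x, φ_2 = x^2.
G =
  [2, 0, 2/3]
  [0, 2/3, 0]
  [2/3, 0, 2/5],
b = (28/15, 0, -4/105).
Solving gives a_0 = 76/35, a_1 = 0, a_2 = -26/7, so
  g(x) = 76/35 - 26*x^2/7.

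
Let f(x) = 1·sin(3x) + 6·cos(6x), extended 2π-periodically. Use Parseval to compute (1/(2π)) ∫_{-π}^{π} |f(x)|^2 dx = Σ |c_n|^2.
Σ |c_n|^2 = 37/2

Expand |f|^2 and use orthogonality of {sin(nx), cos(mx)} on [-π, π]:
  ∫_{-π}^{π} sin(nx)^2 dx = π, ∫ cos(mx)^2 dx = π, and cross terms integrate to 0.
So ∫_{-π}^{π} f(x)^2 dx = 1^2 · π + 6^2 · π = (1 + 36)π.
Divide by 2π: (1 + 36)/2 = 37/2.
By Parseval, this equals Σ |c_n|^2.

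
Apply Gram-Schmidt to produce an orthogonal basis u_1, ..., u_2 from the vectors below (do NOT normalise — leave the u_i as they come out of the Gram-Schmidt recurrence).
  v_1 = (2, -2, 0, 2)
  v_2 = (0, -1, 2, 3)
Orthogonal basis:
  u_1 = (2, -2, 0, 2)
  u_2 = (-4/3, 1/3, 2, 5/3)

Apply the Gram-Schmidt recurrence
  u_1 = v_1
  u_i = v_i − Σ_{j<i} ((v_i · u_j) / (u_j · u_j)) · u_j.

Step by step this gives:
  u_1 = (2, -2, 0, 2)
  u_2 = (-4/3, 1/3, 2, 5/3)

Orthogonality check:
  u_2 · u_1 = 0 (should be 0)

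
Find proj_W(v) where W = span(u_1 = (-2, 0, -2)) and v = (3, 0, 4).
proj_W(v) = (7/2, 0, 7/2)

Set up U = [u_1 | ... | u_1] ∈ R^(3×1). The projector onto W = col(U) is P = U (U^T U)^(-1) U^T.
Compute U^T U =
  [8],
and U^T v = (-14).
Solve U^T U · c = U^T v for the coefficients: c = (-7/4). The projection is proj_W(v) = U c.
Check: (v - proj_W(v)) · u_1 = 0  (should be 0).
Result: proj_W(v) = (7/2, 0, 7/2).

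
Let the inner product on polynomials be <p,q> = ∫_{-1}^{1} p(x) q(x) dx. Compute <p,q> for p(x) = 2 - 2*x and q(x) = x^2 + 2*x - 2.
<p,q> = -28/3

Expand the product: p(x)·q(x) = -2*x^3 - 2*x^2 + 8*x - 4.
∫_{-1}^{1} of each monomial x^k gives [2/(k+1) if k even, 0 if k odd]. Integrating term-by-term (or equivalently evaluating the antiderivative F(x) = -x^4/2 - 2*x^3/3 + 4*x^2 - 4*x at the endpoints):
  F(1) − F(−1) = -7/6 − (49/6) = -28/3.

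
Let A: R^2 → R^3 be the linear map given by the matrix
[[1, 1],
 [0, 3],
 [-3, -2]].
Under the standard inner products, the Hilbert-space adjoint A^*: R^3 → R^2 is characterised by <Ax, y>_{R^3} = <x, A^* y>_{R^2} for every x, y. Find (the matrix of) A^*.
A^* = A^T =
[[1, 0, -3],
 [1, 3, -2]]

For real matrices with standard dot products, the defining identity <Ax, y> = <x, A^* y> gives (Ax)^T y = x^T (A^*) y, i.e. x^T A^T y = x^T (A^*) y. Since this holds for all x, y, we must have A^* = A^T. Therefore
A^* =
[[1, 0, -3],
 [1, 3, -2]].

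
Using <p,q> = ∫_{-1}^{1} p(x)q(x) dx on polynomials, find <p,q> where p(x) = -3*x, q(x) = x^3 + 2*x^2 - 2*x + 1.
<p,q> = 14/5

Expand the product: p(x)·q(x) = -3*x^4 - 6*x^3 + 6*x^2 - 3*x.
∫_{-1}^{1} of each monomial x^k gives [2/(k+1) if k even, 0 if k odd]. Integrating term-by-term (or equivalently evaluating the antiderivative F(x) = -3*x^5/5 - 3*x^4/2 + 2*x^3 - 3*x^2/2 at the endpoints):
  F(1) − F(−1) = -8/5 − (-22/5) = 14/5.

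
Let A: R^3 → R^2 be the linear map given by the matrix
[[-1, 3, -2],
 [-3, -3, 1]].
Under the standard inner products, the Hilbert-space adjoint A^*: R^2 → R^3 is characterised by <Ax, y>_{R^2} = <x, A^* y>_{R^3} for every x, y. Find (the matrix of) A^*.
A^* = A^T =
[[-1, -3],
 [3, -3],
 [-2, 1]]

For real matrices with standard dot products, the defining identity <Ax, y> = <x, A^* y> gives (Ax)^T y = x^T (A^*) y, i.e. x^T A^T y = x^T (A^*) y. Since this holds for all x, y, we must have A^* = A^T. Therefore
A^* =
[[-1, -3],
 [3, -3],
 [-2, 1]].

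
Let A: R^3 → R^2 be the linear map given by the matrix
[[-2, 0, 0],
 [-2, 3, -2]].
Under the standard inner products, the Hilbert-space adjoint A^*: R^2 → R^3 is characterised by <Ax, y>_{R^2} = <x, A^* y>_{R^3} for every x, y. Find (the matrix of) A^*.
A^* = A^T =
[[-2, -2],
 [0, 3],
 [0, -2]]

For real matrices with standard dot products, the defining identity <Ax, y> = <x, A^* y> gives (Ax)^T y = x^T (A^*) y, i.e. x^T A^T y = x^T (A^*) y. Since this holds for all x, y, we must have A^* = A^T. Therefore
A^* =
[[-2, -2],
 [0, 3],
 [0, -2]].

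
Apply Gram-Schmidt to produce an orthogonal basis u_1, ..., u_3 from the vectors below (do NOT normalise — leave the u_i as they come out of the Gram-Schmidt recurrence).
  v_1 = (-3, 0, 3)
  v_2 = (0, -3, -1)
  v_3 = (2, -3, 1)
Orthogonal basis:
  u_1 = (-3, 0, 3)
  u_2 = (-1/2, -3, -1/2)
  u_3 = (36/19, -12/19, 36/19)

Apply the Gram-Schmidt recurrence
  u_1 = v_1
  u_i = v_i − Σ_{j<i} ((v_i · u_j) / (u_j · u_j)) · u_j.

Step by step this gives:
  u_1 = (-3, 0, 3)
  u_2 = (-1/2, -3, -1/2)
  u_3 = (36/19, -12/19, 36/19)

Orthogonality check:
  u_2 · u_1 = 0 (should be 0)
  u_3 · u_1 = 0 (should be 0)
  u_3 · u_2 = 0 (should be 0)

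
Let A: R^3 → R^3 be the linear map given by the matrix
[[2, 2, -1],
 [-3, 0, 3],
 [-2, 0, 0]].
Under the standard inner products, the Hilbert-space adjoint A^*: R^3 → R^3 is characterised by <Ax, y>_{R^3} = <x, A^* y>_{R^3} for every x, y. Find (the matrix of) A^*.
A^* = A^T =
[[2, -3, -2],
 [2, 0, 0],
 [-1, 3, 0]]

For real matrices with standard dot products, the defining identity <Ax, y> = <x, A^* y> gives (Ax)^T y = x^T (A^*) y, i.e. x^T A^T y = x^T (A^*) y. Since this holds for all x, y, we must have A^* = A^T. Therefore
A^* =
[[2, -3, -2],
 [2, 0, 0],
 [-1, 3, 0]].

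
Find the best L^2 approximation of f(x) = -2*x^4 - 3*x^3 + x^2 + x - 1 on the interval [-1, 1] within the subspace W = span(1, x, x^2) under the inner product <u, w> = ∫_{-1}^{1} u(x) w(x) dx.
g(x) = -5*x^2/7 - 4*x/5 - 29/35

The best approximation g ∈ W is the orthogonal projection of f onto W. Writing g = a_0 + a_1 x + a_2 x^2, the coefficients solve the normal equations G · a = b where
  G_{ij} = <φ_i, φ_j> and b_i = <f, φ_i>, with φ_0 = 1, φ_1 = x, φ_2 = x^2.
G =
  [2, 0, 2/3]
  [0, 2/3, 0]
  [2/3, 0, 2/5],
b = (-32/15, -8/15, -88/105).
Solving gives a_0 = -29/35, a_1 = -4/5, a_2 = -5/7, so
  g(x) = -5*x^2/7 - 4*x/5 - 29/35.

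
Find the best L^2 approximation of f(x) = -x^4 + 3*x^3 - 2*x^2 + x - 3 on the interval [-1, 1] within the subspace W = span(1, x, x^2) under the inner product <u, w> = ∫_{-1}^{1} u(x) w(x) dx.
g(x) = -20*x^2/7 + 14*x/5 - 102/35

The best approximation g ∈ W is the orthogonal projection of f onto W. Writing g = a_0 + a_1 x + a_2 x^2, the coefficients solve the normal equations G · a = b where
  G_{ij} = <φ_i, φ_j> and b_i = <f, φ_i>, with φ_0 = 1, φ_1 = x, φ_2 = x^2.
G =
  [2, 0, 2/3]
  [0, 2/3, 0]
  [2/3, 0, 2/5],
b = (-116/15, 28/15, -108/35).
Solving gives a_0 = -102/35, a_1 = 14/5, a_2 = -20/7, so
  g(x) = -20*x^2/7 + 14*x/5 - 102/35.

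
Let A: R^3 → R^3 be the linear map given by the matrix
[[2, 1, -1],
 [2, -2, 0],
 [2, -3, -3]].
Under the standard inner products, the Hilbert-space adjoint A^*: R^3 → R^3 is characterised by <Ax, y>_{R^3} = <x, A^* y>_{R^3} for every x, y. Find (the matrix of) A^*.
A^* = A^T =
[[2, 2, 2],
 [1, -2, -3],
 [-1, 0, -3]]

For real matrices with standard dot products, the defining identity <Ax, y> = <x, A^* y> gives (Ax)^T y = x^T (A^*) y, i.e. x^T A^T y = x^T (A^*) y. Since this holds for all x, y, we must have A^* = A^T. Therefore
A^* =
[[2, 2, 2],
 [1, -2, -3],
 [-1, 0, -3]].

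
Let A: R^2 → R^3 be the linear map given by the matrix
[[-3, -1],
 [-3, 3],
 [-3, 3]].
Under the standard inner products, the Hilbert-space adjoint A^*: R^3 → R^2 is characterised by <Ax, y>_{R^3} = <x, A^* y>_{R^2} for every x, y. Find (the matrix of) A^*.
A^* = A^T =
[[-3, -3, -3],
 [-1, 3, 3]]

For real matrices with standard dot products, the defining identity <Ax, y> = <x, A^* y> gives (Ax)^T y = x^T (A^*) y, i.e. x^T A^T y = x^T (A^*) y. Since this holds for all x, y, we must have A^* = A^T. Therefore
A^* =
[[-3, -3, -3],
 [-1, 3, 3]].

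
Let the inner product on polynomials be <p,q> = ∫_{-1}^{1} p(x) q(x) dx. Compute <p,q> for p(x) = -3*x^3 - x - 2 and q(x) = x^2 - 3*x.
<p,q> = 64/15

Expand the product: p(x)·q(x) = -3*x^5 + 9*x^4 - x^3 + x^2 + 6*x.
∫_{-1}^{1} of each monomial x^k gives [2/(k+1) if k even, 0 if k odd]. Integrating term-by-term (or equivalently evaluating the antiderivative F(x) = -x^6/2 + 9*x^5/5 - x^4/4 + x^3/3 + 3*x^2 at the endpoints):
  F(1) − F(−1) = 263/60 − (7/60) = 64/15.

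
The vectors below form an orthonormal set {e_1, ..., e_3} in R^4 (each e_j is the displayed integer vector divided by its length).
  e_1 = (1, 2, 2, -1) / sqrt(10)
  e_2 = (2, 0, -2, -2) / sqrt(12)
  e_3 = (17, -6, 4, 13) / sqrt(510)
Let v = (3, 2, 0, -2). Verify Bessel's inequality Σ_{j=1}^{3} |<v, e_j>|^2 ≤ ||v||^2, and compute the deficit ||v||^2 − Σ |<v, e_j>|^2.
Σ |<v, e_j>|^2 = 285/17; ||v||^2 = 17; deficit = 4/17

Write each e_j = u_j / sqrt(<u_j, u_j>) where u_j is the displayed integer vector. Then <v, e_j> = <v, u_j> / sqrt(<u_j, u_j>), so |<v, e_j>|^2 = <v, u_j>^2 / <u_j, u_j>.
Coefficients: <v, e_1> = 9/sqrt(10), <v, e_2> = 10/sqrt(12), <v, e_3> = 13/sqrt(510).
Square and sum: Σ |<v, e_j>|^2 = 285/17.
Compute ||v||^2 = v·v = 17.
Deficit = 17 − 285/17 = 4/17 ≥ 0, confirming Bessel's inequality. (The deficit equals ||v − Σ <v,e_j> e_j||^2, the squared distance from v to span{e_j}.)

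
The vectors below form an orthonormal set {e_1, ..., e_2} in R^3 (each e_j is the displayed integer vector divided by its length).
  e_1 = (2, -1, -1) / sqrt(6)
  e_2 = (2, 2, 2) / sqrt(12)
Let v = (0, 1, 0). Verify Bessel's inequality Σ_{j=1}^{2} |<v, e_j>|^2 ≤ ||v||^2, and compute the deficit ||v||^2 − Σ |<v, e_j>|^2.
Σ |<v, e_j>|^2 = 1/2; ||v||^2 = 1; deficit = 1/2

Write each e_j = u_j / sqrt(<u_j, u_j>) where u_j is the displayed integer vector. Then <v, e_j> = <v, u_j> / sqrt(<u_j, u_j>), so |<v, e_j>|^2 = <v, u_j>^2 / <u_j, u_j>.
Coefficients: <v, e_1> = -1/sqrt(6), <v, e_2> = 2/sqrt(12).
Square and sum: Σ |<v, e_j>|^2 = 1/2.
Compute ||v||^2 = v·v = 1.
Deficit = 1 − 1/2 = 1/2 ≥ 0, confirming Bessel's inequality. (The deficit equals ||v − Σ <v,e_j> e_j||^2, the squared distance from v to span{e_j}.)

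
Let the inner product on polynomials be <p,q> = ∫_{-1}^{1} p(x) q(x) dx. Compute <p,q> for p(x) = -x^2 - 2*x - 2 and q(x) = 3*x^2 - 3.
<p,q> = 44/5

Expand the product: p(x)·q(x) = -3*x^4 - 6*x^3 - 3*x^2 + 6*x + 6.
∫_{-1}^{1} of each monomial x^k gives [2/(k+1) if k even, 0 if k odd]. Integrating term-by-term (or equivalently evaluating the antiderivative F(x) = -3*x^5/5 - 3*x^4/2 - x^3 + 3*x^2 + 6*x at the endpoints):
  F(1) − F(−1) = 59/10 − (-29/10) = 44/5.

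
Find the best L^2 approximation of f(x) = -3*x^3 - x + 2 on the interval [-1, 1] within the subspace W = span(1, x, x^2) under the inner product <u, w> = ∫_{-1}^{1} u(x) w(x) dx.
g(x) = 2 - 14*x/5

The best approximation g ∈ W is the orthogonal projection of f onto W. Writing g = a_0 + a_1 x + a_2 x^2, the coefficients solve the normal equations G · a = b where
  G_{ij} = <φ_i, φ_j> and b_i = <f, φ_i>, with φ_0 = 1, φ_1 = x, φ_2 = x^2.
G =
  [2, 0, 2/3]
  [0, 2/3, 0]
  [2/3, 0, 2/5],
b = (4, -28/15, 4/3).
Solving gives a_0 = 2, a_1 = -14/5, a_2 = 0, so
  g(x) = 2 - 14*x/5.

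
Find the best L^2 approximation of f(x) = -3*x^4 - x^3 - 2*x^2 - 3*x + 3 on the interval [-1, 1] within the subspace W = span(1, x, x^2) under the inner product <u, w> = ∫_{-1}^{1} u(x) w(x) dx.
g(x) = -32*x^2/7 - 18*x/5 + 114/35

The best approximation g ∈ W is the orthogonal projection of f onto W. Writing g = a_0 + a_1 x + a_2 x^2, the coefficients solve the normal equations G · a = b where
  G_{ij} = <φ_i, φ_j> and b_i = <f, φ_i>, with φ_0 = 1, φ_1 = x, φ_2 = x^2.
G =
  [2, 0, 2/3]
  [0, 2/3, 0]
  [2/3, 0, 2/5],
b = (52/15, -12/5, 12/35).
Solving gives a_0 = 114/35, a_1 = -18/5, a_2 = -32/7, so
  g(x) = -32*x^2/7 - 18*x/5 + 114/35.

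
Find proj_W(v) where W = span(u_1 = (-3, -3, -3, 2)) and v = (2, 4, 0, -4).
proj_W(v) = (78/31, 78/31, 78/31, -52/31)

Set up U = [u_1 | ... | u_1] ∈ R^(4×1). The projector onto W = col(U) is P = U (U^T U)^(-1) U^T.
Compute U^T U =
  [31],
and U^T v = (-26).
Solve U^T U · c = U^T v for the coefficients: c = (-26/31). The projection is proj_W(v) = U c.
Check: (v - proj_W(v)) · u_1 = 0  (should be 0).
Result: proj_W(v) = (78/31, 78/31, 78/31, -52/31).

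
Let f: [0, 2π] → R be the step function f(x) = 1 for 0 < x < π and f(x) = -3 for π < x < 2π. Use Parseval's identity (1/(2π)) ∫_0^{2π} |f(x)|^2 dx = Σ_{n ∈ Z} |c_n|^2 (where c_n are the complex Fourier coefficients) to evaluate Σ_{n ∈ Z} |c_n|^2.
Σ |c_n|^2 = 5

Parseval equates the L^2 energy of f (normalised by 1/(2π)) with the ℓ^2 sum of its Fourier coefficients: (1/(2π)) ∫_0^{2π} |f|^2 = Σ |c_n|^2.
Compute the left side: (1/(2π)) [∫_0^π 1^2 dx + ∫_π^{2π} (-3)^2 dx] = (1/(2π)) · (1π + 9π) = (1 + 9)/2 = 5.
So Σ_{n ∈ Z} |c_n|^2 = 5.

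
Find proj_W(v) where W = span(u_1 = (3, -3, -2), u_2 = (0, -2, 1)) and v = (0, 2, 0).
proj_W(v) = (-21/47, 85/47, -18/47)

Set up U = [u_1 | ... | u_2] ∈ R^(3×2). The projector onto W = col(U) is P = U (U^T U)^(-1) U^T.
Compute U^T U =
  [22, 4]
  [4, 5],
and U^T v = (-6, -4).
Solve U^T U · c = U^T v for the coefficients: c = (-7/47, -32/47). The projection is proj_W(v) = U c.
Check: (v - proj_W(v)) · u_1 = 0  (should be 0).
Check: (v - proj_W(v)) · u_2 = 0  (should be 0).
Result: proj_W(v) = (-21/47, 85/47, -18/47).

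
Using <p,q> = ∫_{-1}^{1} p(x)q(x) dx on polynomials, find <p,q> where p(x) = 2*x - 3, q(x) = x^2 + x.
<p,q> = -2/3

Expand the product: p(x)·q(x) = 2*x^3 - x^2 - 3*x.
∫_{-1}^{1} of each monomial x^k gives [2/(k+1) if k even, 0 if k odd]. Integrating term-by-term (or equivalently evaluating the antiderivative F(x) = x^4/2 - x^3/3 - 3*x^2/2 at the endpoints):
  F(1) − F(−1) = -4/3 − (-2/3) = -2/3.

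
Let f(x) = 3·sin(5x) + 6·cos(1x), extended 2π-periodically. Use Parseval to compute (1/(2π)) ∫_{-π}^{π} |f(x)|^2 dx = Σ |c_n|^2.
Σ |c_n|^2 = 45/2

Expand |f|^2 and use orthogonality of {sin(nx), cos(mx)} on [-π, π]:
  ∫_{-π}^{π} sin(nx)^2 dx = π, ∫ cos(mx)^2 dx = π, and cross terms integrate to 0.
So ∫_{-π}^{π} f(x)^2 dx = 3^2 · π + 6^2 · π = (9 + 36)π.
Divide by 2π: (9 + 36)/2 = 45/2.
By Parseval, this equals Σ |c_n|^2.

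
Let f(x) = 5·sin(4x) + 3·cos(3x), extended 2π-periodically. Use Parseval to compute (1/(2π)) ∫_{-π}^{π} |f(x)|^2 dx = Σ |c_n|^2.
Σ |c_n|^2 = 17

Expand |f|^2 and use orthogonality of {sin(nx), cos(mx)} on [-π, π]:
  ∫_{-π}^{π} sin(nx)^2 dx = π, ∫ cos(mx)^2 dx = π, and cross terms integrate to 0.
So ∫_{-π}^{π} f(x)^2 dx = 5^2 · π + 3^2 · π = (25 + 9)π.
Divide by 2π: (25 + 9)/2 = 17.
By Parseval, this equals Σ |c_n|^2.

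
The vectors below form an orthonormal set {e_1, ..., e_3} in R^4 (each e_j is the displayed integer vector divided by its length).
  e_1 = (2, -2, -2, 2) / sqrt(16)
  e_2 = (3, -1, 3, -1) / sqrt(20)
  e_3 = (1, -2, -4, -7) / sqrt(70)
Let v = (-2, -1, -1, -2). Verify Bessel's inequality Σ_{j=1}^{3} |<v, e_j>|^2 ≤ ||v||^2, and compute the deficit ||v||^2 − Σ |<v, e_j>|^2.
Σ |<v, e_j>|^2 = 52/7; ||v||^2 = 10; deficit = 18/7

Write each e_j = u_j / sqrt(<u_j, u_j>) where u_j is the displayed integer vector. Then <v, e_j> = <v, u_j> / sqrt(<u_j, u_j>), so |<v, e_j>|^2 = <v, u_j>^2 / <u_j, u_j>.
Coefficients: <v, e_1> = -4/sqrt(16), <v, e_2> = -6/sqrt(20), <v, e_3> = 18/sqrt(70).
Square and sum: Σ |<v, e_j>|^2 = 52/7.
Compute ||v||^2 = v·v = 10.
Deficit = 10 − 52/7 = 18/7 ≥ 0, confirming Bessel's inequality. (The deficit equals ||v − Σ <v,e_j> e_j||^2, the squared distance from v to span{e_j}.)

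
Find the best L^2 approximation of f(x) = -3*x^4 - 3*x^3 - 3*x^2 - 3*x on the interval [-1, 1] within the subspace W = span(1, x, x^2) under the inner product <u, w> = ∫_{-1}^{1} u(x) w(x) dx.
g(x) = -39*x^2/7 - 24*x/5 + 9/35

The best approximation g ∈ W is the orthogonal projection of f onto W. Writing g = a_0 + a_1 x + a_2 x^2, the coefficients solve the normal equations G · a = b where
  G_{ij} = <φ_i, φ_j> and b_i = <f, φ_i>, with φ_0 = 1, φ_1 = x, φ_2 = x^2.
G =
  [2, 0, 2/3]
  [0, 2/3, 0]
  [2/3, 0, 2/5],
b = (-16/5, -16/5, -72/35).
Solving gives a_0 = 9/35, a_1 = -24/5, a_2 = -39/7, so
  g(x) = -39*x^2/7 - 24*x/5 + 9/35.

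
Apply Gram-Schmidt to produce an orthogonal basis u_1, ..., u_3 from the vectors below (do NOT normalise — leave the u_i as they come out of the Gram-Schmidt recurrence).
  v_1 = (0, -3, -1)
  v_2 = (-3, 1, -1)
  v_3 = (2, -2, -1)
Orthogonal basis:
  u_1 = (0, -3, -1)
  u_2 = (-3, 2/5, -6/5)
  u_3 = (22/53, 33/106, -99/106)

Apply the Gram-Schmidt recurrence
  u_1 = v_1
  u_i = v_i − Σ_{j<i} ((v_i · u_j) / (u_j · u_j)) · u_j.

Step by step this gives:
  u_1 = (0, -3, -1)
  u_2 = (-3, 2/5, -6/5)
  u_3 = (22/53, 33/106, -99/106)

Orthogonality check:
  u_2 · u_1 = 0 (should be 0)
  u_3 · u_1 = 0 (should be 0)
  u_3 · u_2 = 0 (should be 0)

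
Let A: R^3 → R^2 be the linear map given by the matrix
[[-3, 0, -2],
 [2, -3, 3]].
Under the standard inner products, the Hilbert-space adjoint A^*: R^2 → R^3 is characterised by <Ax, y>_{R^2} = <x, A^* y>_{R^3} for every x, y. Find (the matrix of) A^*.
A^* = A^T =
[[-3, 2],
 [0, -3],
 [-2, 3]]

For real matrices with standard dot products, the defining identity <Ax, y> = <x, A^* y> gives (Ax)^T y = x^T (A^*) y, i.e. x^T A^T y = x^T (A^*) y. Since this holds for all x, y, we must have A^* = A^T. Therefore
A^* =
[[-3, 2],
 [0, -3],
 [-2, 3]].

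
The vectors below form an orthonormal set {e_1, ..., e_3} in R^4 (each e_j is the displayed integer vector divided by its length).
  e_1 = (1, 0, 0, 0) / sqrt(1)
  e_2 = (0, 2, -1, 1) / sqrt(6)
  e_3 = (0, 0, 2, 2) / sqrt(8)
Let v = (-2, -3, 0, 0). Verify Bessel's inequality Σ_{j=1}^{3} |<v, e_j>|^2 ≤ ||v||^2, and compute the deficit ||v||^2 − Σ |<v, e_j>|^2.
Σ |<v, e_j>|^2 = 10; ||v||^2 = 13; deficit = 3

Write each e_j = u_j / sqrt(<u_j, u_j>) where u_j is the displayed integer vector. Then <v, e_j> = <v, u_j> / sqrt(<u_j, u_j>), so |<v, e_j>|^2 = <v, u_j>^2 / <u_j, u_j>.
Coefficients: <v, e_1> = -2/sqrt(1), <v, e_2> = -6/sqrt(6), <v, e_3> = 0/sqrt(8).
Square and sum: Σ |<v, e_j>|^2 = 10.
Compute ||v||^2 = v·v = 13.
Deficit = 13 − 10 = 3 ≥ 0, confirming Bessel's inequality. (The deficit equals ||v − Σ <v,e_j> e_j||^2, the squared distance from v to span{e_j}.)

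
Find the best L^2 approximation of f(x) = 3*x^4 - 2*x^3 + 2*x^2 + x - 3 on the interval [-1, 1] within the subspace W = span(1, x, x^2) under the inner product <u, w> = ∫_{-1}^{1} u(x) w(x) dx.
g(x) = 32*x^2/7 - x/5 - 114/35

The best approximation g ∈ W is the orthogonal projection of f onto W. Writing g = a_0 + a_1 x + a_2 x^2, the coefficients solve the normal equations G · a = b where
  G_{ij} = <φ_i, φ_j> and b_i = <f, φ_i>, with φ_0 = 1, φ_1 = x, φ_2 = x^2.
G =
  [2, 0, 2/3]
  [0, 2/3, 0]
  [2/3, 0, 2/5],
b = (-52/15, -2/15, -12/35).
Solving gives a_0 = -114/35, a_1 = -1/5, a_2 = 32/7, so
  g(x) = 32*x^2/7 - x/5 - 114/35.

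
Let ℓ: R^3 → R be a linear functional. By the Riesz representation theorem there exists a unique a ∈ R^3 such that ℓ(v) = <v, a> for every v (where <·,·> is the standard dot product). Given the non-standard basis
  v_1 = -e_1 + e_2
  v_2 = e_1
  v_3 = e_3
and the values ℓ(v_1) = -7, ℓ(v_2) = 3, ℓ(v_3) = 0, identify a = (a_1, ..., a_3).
a = (3, -4, 0)

Write a = (a_1, ..., a_3) in the standard basis. For each basis vector v_i, ℓ(v_i) = <v_i, a> is a linear equation in the a_j's. Collect the n equations into a matrix system V a = ℓ, where row i of V is v_i (expressed in the standard basis). Since V is invertible (lower-triangular with 1s on the diagonal, up to permutation), solve by back-substitution:
  V =
[[-1, 1, 0],
 [1, 0, 0],
 [0, 0, 1]]
  V a = (-7, 3, 0)
Solving gives a = (3, -4, 0).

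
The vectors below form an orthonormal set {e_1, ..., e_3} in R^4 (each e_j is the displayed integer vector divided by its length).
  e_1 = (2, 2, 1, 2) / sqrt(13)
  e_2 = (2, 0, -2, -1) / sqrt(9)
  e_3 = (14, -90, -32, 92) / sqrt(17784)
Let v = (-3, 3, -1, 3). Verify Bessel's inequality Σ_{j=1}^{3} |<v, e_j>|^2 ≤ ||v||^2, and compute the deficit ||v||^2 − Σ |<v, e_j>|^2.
Σ |<v, e_j>|^2 = 140/19; ||v||^2 = 28; deficit = 392/19

Write each e_j = u_j / sqrt(<u_j, u_j>) where u_j is the displayed integer vector. Then <v, e_j> = <v, u_j> / sqrt(<u_j, u_j>), so |<v, e_j>|^2 = <v, u_j>^2 / <u_j, u_j>.
Coefficients: <v, e_1> = 5/sqrt(13), <v, e_2> = -7/sqrt(9), <v, e_3> = -4/sqrt(17784).
Square and sum: Σ |<v, e_j>|^2 = 140/19.
Compute ||v||^2 = v·v = 28.
Deficit = 28 − 140/19 = 392/19 ≥ 0, confirming Bessel's inequality. (The deficit equals ||v − Σ <v,e_j> e_j||^2, the squared distance from v to span{e_j}.)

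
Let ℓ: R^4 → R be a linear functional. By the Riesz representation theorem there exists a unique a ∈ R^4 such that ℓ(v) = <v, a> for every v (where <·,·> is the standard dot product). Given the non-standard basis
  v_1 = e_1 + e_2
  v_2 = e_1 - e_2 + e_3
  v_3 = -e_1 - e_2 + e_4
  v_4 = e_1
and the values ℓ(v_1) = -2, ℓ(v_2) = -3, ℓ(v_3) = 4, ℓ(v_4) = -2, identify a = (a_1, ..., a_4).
a = (-2, 0, -1, 2)

Write a = (a_1, ..., a_4) in the standard basis. For each basis vector v_i, ℓ(v_i) = <v_i, a> is a linear equation in the a_j's. Collect the n equations into a matrix system V a = ℓ, where row i of V is v_i (expressed in the standard basis). Since V is invertible (lower-triangular with 1s on the diagonal, up to permutation), solve by back-substitution:
  V =
[[1, 1, 0, 0],
 [1, -1, 1, 0],
 [-1, -1, 0, 1],
 [1, 0, 0, 0]]
  V a = (-2, -3, 4, -2)
Solving gives a = (-2, 0, -1, 2).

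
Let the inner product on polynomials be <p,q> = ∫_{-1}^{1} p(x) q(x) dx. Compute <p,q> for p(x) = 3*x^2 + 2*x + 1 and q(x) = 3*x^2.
<p,q> = 28/5

Expand the product: p(x)·q(x) = 9*x^4 + 6*x^3 + 3*x^2.
∫_{-1}^{1} of each monomial x^k gives [2/(k+1) if k even, 0 if k odd]. Integrating term-by-term (or equivalently evaluating the antiderivative F(x) = 9*x^5/5 + 3*x^4/2 + x^3 at the endpoints):
  F(1) − F(−1) = 43/10 − (-13/10) = 28/5.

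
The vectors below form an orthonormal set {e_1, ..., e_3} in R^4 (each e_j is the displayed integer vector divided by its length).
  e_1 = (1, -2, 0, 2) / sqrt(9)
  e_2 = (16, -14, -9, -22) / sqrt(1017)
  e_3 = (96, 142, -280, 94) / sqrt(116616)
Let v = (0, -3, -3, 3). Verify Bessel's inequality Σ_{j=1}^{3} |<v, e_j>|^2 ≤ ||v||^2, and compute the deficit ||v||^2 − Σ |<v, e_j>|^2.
Σ |<v, e_j>|^2 = 867/43; ||v||^2 = 27; deficit = 294/43

Write each e_j = u_j / sqrt(<u_j, u_j>) where u_j is the displayed integer vector. Then <v, e_j> = <v, u_j> / sqrt(<u_j, u_j>), so |<v, e_j>|^2 = <v, u_j>^2 / <u_j, u_j>.
Coefficients: <v, e_1> = 12/sqrt(9), <v, e_2> = 3/sqrt(1017), <v, e_3> = 696/sqrt(116616).
Square and sum: Σ |<v, e_j>|^2 = 867/43.
Compute ||v||^2 = v·v = 27.
Deficit = 27 − 867/43 = 294/43 ≥ 0, confirming Bessel's inequality. (The deficit equals ||v − Σ <v,e_j> e_j||^2, the squared distance from v to span{e_j}.)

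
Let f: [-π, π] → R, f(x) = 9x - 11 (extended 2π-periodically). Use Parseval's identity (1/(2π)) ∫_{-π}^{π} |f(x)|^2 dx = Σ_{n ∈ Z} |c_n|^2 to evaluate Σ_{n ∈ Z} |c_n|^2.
Σ |c_n|^2 = 27π^2 + 121

Expand and integrate term by term over [-π, π]:
  ∫ (9x)^2 dx = 81·(2π^3/3); ∫ 2·9·(-11)·x dx = 0 (odd integrand); ∫ (-11)^2 dx = 121·2π.
So (1/(2π)) ∫_{-π}^{π} (9x - 11)^2 dx = 81π^2/3 + 121 = 27π^2 + 121.
Parseval ⇒ Σ |c_n|^2 = 27π^2 + 121.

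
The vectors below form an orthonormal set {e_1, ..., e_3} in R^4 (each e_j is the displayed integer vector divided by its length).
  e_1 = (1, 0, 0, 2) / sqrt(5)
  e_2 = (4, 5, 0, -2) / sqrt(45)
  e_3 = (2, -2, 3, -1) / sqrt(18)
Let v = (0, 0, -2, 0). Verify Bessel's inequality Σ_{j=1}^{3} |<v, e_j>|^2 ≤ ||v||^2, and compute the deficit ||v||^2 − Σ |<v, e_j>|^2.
Σ |<v, e_j>|^2 = 2; ||v||^2 = 4; deficit = 2

Write each e_j = u_j / sqrt(<u_j, u_j>) where u_j is the displayed integer vector. Then <v, e_j> = <v, u_j> / sqrt(<u_j, u_j>), so |<v, e_j>|^2 = <v, u_j>^2 / <u_j, u_j>.
Coefficients: <v, e_1> = 0/sqrt(5), <v, e_2> = 0/sqrt(45), <v, e_3> = -6/sqrt(18).
Square and sum: Σ |<v, e_j>|^2 = 2.
Compute ||v||^2 = v·v = 4.
Deficit = 4 − 2 = 2 ≥ 0, confirming Bessel's inequality. (The deficit equals ||v − Σ <v,e_j> e_j||^2, the squared distance from v to span{e_j}.)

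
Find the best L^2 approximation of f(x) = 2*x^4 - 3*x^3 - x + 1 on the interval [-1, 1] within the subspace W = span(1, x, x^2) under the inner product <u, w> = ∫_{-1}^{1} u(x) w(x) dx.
g(x) = 12*x^2/7 - 14*x/5 + 29/35

The best approximation g ∈ W is the orthogonal projection of f onto W. Writing g = a_0 + a_1 x + a_2 x^2, the coefficients solve the normal equations G · a = b where
  G_{ij} = <φ_i, φ_j> and b_i = <f, φ_i>, with φ_0 = 1, φ_1 = x, φ_2 = x^2.
G =
  [2, 0, 2/3]
  [0, 2/3, 0]
  [2/3, 0, 2/5],
b = (14/5, -28/15, 26/21).
Solving gives a_0 = 29/35, a_1 = -14/5, a_2 = 12/7, so
  g(x) = 12*x^2/7 - 14*x/5 + 29/35.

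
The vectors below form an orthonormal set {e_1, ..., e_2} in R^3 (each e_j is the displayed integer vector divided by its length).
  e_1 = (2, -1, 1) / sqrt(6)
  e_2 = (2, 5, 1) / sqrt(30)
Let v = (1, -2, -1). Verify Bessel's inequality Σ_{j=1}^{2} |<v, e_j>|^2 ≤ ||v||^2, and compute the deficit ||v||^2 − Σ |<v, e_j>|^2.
Σ |<v, e_j>|^2 = 21/5; ||v||^2 = 6; deficit = 9/5

Write each e_j = u_j / sqrt(<u_j, u_j>) where u_j is the displayed integer vector. Then <v, e_j> = <v, u_j> / sqrt(<u_j, u_j>), so |<v, e_j>|^2 = <v, u_j>^2 / <u_j, u_j>.
Coefficients: <v, e_1> = 3/sqrt(6), <v, e_2> = -9/sqrt(30).
Square and sum: Σ |<v, e_j>|^2 = 21/5.
Compute ||v||^2 = v·v = 6.
Deficit = 6 − 21/5 = 9/5 ≥ 0, confirming Bessel's inequality. (The deficit equals ||v − Σ <v,e_j> e_j||^2, the squared distance from v to span{e_j}.)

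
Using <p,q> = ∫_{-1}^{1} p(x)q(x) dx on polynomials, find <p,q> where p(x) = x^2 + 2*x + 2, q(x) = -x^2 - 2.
<p,q> = -166/15

Expand the product: p(x)·q(x) = -x^4 - 2*x^3 - 4*x^2 - 4*x - 4.
∫_{-1}^{1} of each monomial x^k gives [2/(k+1) if k even, 0 if k odd]. Integrating term-by-term (or equivalently evaluating the antiderivative F(x) = -x^5/5 - x^4/2 - 4*x^3/3 - 2*x^2 - 4*x at the endpoints):
  F(1) − F(−1) = -241/30 − (91/30) = -166/15.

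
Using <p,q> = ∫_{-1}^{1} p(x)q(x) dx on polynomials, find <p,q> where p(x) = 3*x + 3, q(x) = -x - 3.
<p,q> = -20

Expand the product: p(x)·q(x) = -3*x^2 - 12*x - 9.
∫_{-1}^{1} of each monomial x^k gives [2/(k+1) if k even, 0 if k odd]. Integrating term-by-term (or equivalently evaluating the antiderivative F(x) = -x^3 - 6*x^2 - 9*x at the endpoints):
  F(1) − F(−1) = -16 − (4) = -20.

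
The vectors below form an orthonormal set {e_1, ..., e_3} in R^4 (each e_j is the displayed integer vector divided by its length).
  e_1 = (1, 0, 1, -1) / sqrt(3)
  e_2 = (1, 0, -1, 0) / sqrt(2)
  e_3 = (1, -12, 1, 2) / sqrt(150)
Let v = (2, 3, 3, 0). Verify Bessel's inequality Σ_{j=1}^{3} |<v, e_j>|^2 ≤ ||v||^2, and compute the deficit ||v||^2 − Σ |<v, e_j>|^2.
Σ |<v, e_j>|^2 = 381/25; ||v||^2 = 22; deficit = 169/25

Write each e_j = u_j / sqrt(<u_j, u_j>) where u_j is the displayed integer vector. Then <v, e_j> = <v, u_j> / sqrt(<u_j, u_j>), so |<v, e_j>|^2 = <v, u_j>^2 / <u_j, u_j>.
Coefficients: <v, e_1> = 5/sqrt(3), <v, e_2> = -1/sqrt(2), <v, e_3> = -31/sqrt(150).
Square and sum: Σ |<v, e_j>|^2 = 381/25.
Compute ||v||^2 = v·v = 22.
Deficit = 22 − 381/25 = 169/25 ≥ 0, confirming Bessel's inequality. (The deficit equals ||v − Σ <v,e_j> e_j||^2, the squared distance from v to span{e_j}.)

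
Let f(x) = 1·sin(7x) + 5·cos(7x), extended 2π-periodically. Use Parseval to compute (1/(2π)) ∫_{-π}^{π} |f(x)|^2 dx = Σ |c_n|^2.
Σ |c_n|^2 = 13

Expand |f|^2 and use orthogonality of {sin(nx), cos(mx)} on [-π, π]:
  ∫_{-π}^{π} sin(nx)^2 dx = π, ∫ cos(mx)^2 dx = π, and cross terms integrate to 0.
So ∫_{-π}^{π} f(x)^2 dx = 1^2 · π + 5^2 · π = (1 + 25)π.
Divide by 2π: (1 + 25)/2 = 13.
By Parseval, this equals Σ |c_n|^2.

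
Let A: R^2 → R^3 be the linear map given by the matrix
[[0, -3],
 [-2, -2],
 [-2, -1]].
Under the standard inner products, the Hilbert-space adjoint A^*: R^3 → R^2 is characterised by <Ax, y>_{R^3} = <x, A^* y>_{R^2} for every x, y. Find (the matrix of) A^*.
A^* = A^T =
[[0, -2, -2],
 [-3, -2, -1]]

For real matrices with standard dot products, the defining identity <Ax, y> = <x, A^* y> gives (Ax)^T y = x^T (A^*) y, i.e. x^T A^T y = x^T (A^*) y. Since this holds for all x, y, we must have A^* = A^T. Therefore
A^* =
[[0, -2, -2],
 [-3, -2, -1]].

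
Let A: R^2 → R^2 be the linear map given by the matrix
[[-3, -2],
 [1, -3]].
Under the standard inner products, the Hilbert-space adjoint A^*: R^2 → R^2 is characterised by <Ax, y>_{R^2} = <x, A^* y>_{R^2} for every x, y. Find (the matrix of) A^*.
A^* = A^T =
[[-3, 1],
 [-2, -3]]

For real matrices with standard dot products, the defining identity <Ax, y> = <x, A^* y> gives (Ax)^T y = x^T (A^*) y, i.e. x^T A^T y = x^T (A^*) y. Since this holds for all x, y, we must have A^* = A^T. Therefore
A^* =
[[-3, 1],
 [-2, -3]].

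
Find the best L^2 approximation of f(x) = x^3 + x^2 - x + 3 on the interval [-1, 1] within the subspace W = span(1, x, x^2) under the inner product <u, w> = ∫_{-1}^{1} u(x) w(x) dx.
g(x) = x^2 - 2*x/5 + 3

The best approximation g ∈ W is the orthogonal projection of f onto W. Writing g = a_0 + a_1 x + a_2 x^2, the coefficients solve the normal equations G · a = b where
  G_{ij} = <φ_i, φ_j> and b_i = <f, φ_i>, with φ_0 = 1, φ_1 = x, φ_2 = x^2.
G =
  [2, 0, 2/3]
  [0, 2/3, 0]
  [2/3, 0, 2/5],
b = (20/3, -4/15, 12/5).
Solving gives a_0 = 3, a_1 = -2/5, a_2 = 1, so
  g(x) = x^2 - 2*x/5 + 3.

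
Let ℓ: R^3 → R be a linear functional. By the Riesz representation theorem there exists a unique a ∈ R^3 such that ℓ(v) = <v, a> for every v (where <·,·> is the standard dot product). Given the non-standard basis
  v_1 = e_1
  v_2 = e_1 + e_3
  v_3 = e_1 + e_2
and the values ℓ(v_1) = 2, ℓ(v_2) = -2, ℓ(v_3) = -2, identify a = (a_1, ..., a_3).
a = (2, -4, -4)

Write a = (a_1, ..., a_3) in the standard basis. For each basis vector v_i, ℓ(v_i) = <v_i, a> is a linear equation in the a_j's. Collect the n equations into a matrix system V a = ℓ, where row i of V is v_i (expressed in the standard basis). Since V is invertible (lower-triangular with 1s on the diagonal, up to permutation), solve by back-substitution:
  V =
[[1, 0, 0],
 [1, 0, 1],
 [1, 1, 0]]
  V a = (2, -2, -2)
Solving gives a = (2, -4, -4).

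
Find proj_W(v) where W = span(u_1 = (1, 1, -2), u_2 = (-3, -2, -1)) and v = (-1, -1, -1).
proj_W(v) = (-6/5, -18/25, -24/25)

Set up U = [u_1 | ... | u_2] ∈ R^(3×2). The projector onto W = col(U) is P = U (U^T U)^(-1) U^T.
Compute U^T U =
  [6, -3]
  [-3, 14],
and U^T v = (0, 6).
Solve U^T U · c = U^T v for the coefficients: c = (6/25, 12/25). The projection is proj_W(v) = U c.
Check: (v - proj_W(v)) · u_1 = 0  (should be 0).
Check: (v - proj_W(v)) · u_2 = 0  (should be 0).
Result: proj_W(v) = (-6/5, -18/25, -24/25).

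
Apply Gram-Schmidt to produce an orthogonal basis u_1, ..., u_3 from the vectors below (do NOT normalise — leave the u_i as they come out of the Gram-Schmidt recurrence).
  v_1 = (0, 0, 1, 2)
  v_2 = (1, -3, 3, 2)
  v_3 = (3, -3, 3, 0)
Orthogonal basis:
  u_1 = (0, 0, 1, 2)
  u_2 = (1, -3, 8/5, -4/5)
  u_3 = (19/11, 9/11, 4/11, -2/11)

Apply the Gram-Schmidt recurrence
  u_1 = v_1
  u_i = v_i − Σ_{j<i} ((v_i · u_j) / (u_j · u_j)) · u_j.

Step by step this gives:
  u_1 = (0, 0, 1, 2)
  u_2 = (1, -3, 8/5, -4/5)
  u_3 = (19/11, 9/11, 4/11, -2/11)

Orthogonality check:
  u_2 · u_1 = 0 (should be 0)
  u_3 · u_1 = 0 (should be 0)
  u_3 · u_2 = 0 (should be 0)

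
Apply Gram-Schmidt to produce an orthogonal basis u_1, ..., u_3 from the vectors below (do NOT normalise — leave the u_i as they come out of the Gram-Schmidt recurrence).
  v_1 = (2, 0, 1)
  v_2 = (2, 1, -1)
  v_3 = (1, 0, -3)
Orthogonal basis:
  u_1 = (2, 0, 1)
  u_2 = (4/5, 1, -8/5)
  u_3 = (1/3, -4/3, -2/3)

Apply the Gram-Schmidt recurrence
  u_1 = v_1
  u_i = v_i − Σ_{j<i} ((v_i · u_j) / (u_j · u_j)) · u_j.

Step by step this gives:
  u_1 = (2, 0, 1)
  u_2 = (4/5, 1, -8/5)
  u_3 = (1/3, -4/3, -2/3)

Orthogonality check:
  u_2 · u_1 = 0 (should be 0)
  u_3 · u_1 = 0 (should be 0)
  u_3 · u_2 = 0 (should be 0)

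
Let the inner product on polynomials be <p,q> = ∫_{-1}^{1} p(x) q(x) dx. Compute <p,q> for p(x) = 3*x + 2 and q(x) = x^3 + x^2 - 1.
<p,q> = -22/15

Expand the product: p(x)·q(x) = 3*x^4 + 5*x^3 + 2*x^2 - 3*x - 2.
∫_{-1}^{1} of each monomial x^k gives [2/(k+1) if k even, 0 if k odd]. Integrating term-by-term (or equivalently evaluating the antiderivative F(x) = 3*x^5/5 + 5*x^4/4 + 2*x^3/3 - 3*x^2/2 - 2*x at the endpoints):
  F(1) − F(−1) = -59/60 − (29/60) = -22/15.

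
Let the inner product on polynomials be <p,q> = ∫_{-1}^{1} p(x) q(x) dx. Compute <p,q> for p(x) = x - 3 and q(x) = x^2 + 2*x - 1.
<p,q> = 16/3

Expand the product: p(x)·q(x) = x^3 - x^2 - 7*x + 3.
∫_{-1}^{1} of each monomial x^k gives [2/(k+1) if k even, 0 if k odd]. Integrating term-by-term (or equivalently evaluating the antiderivative F(x) = x^4/4 - x^3/3 - 7*x^2/2 + 3*x at the endpoints):
  F(1) − F(−1) = -7/12 − (-71/12) = 16/3.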